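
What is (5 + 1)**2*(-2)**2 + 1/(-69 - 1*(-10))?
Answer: 8495/59 ≈ 143.98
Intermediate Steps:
(5 + 1)**2*(-2)**2 + 1/(-69 - 1*(-10)) = 6**2*4 + 1/(-69 + 10) = 36*4 + 1/(-59) = 144 - 1/59 = 8495/59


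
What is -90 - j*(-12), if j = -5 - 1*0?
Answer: -150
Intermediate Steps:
j = -5 (j = -5 + 0 = -5)
-90 - j*(-12) = -90 - (-5)*(-12) = -90 - 1*60 = -90 - 60 = -150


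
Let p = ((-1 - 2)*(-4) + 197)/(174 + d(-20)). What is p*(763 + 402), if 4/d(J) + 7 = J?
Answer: 6574095/4694 ≈ 1400.5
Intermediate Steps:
d(J) = 4/(-7 + J)
p = 5643/4694 (p = ((-1 - 2)*(-4) + 197)/(174 + 4/(-7 - 20)) = (-3*(-4) + 197)/(174 + 4/(-27)) = (12 + 197)/(174 + 4*(-1/27)) = 209/(174 - 4/27) = 209/(4694/27) = 209*(27/4694) = 5643/4694 ≈ 1.2022)
p*(763 + 402) = 5643*(763 + 402)/4694 = (5643/4694)*1165 = 6574095/4694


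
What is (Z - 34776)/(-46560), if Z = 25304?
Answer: 296/1455 ≈ 0.20344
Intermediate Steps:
(Z - 34776)/(-46560) = (25304 - 34776)/(-46560) = -9472*(-1/46560) = 296/1455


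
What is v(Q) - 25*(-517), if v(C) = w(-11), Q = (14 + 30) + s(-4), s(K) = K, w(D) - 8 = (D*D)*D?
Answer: 11602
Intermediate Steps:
w(D) = 8 + D**3 (w(D) = 8 + (D*D)*D = 8 + D**2*D = 8 + D**3)
Q = 40 (Q = (14 + 30) - 4 = 44 - 4 = 40)
v(C) = -1323 (v(C) = 8 + (-11)**3 = 8 - 1331 = -1323)
v(Q) - 25*(-517) = -1323 - 25*(-517) = -1323 - 1*(-12925) = -1323 + 12925 = 11602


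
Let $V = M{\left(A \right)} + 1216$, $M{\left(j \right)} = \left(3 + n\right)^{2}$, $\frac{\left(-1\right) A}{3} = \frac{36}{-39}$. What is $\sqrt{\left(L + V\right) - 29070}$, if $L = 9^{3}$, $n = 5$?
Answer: $i \sqrt{27061} \approx 164.5 i$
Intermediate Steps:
$L = 729$
$A = \frac{36}{13}$ ($A = - 3 \frac{36}{-39} = - 3 \cdot 36 \left(- \frac{1}{39}\right) = \left(-3\right) \left(- \frac{12}{13}\right) = \frac{36}{13} \approx 2.7692$)
$M{\left(j \right)} = 64$ ($M{\left(j \right)} = \left(3 + 5\right)^{2} = 8^{2} = 64$)
$V = 1280$ ($V = 64 + 1216 = 1280$)
$\sqrt{\left(L + V\right) - 29070} = \sqrt{\left(729 + 1280\right) - 29070} = \sqrt{2009 - 29070} = \sqrt{-27061} = i \sqrt{27061}$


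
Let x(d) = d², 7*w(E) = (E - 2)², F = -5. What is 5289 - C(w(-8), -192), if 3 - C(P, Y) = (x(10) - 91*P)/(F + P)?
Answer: 67038/13 ≈ 5156.8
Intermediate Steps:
w(E) = (-2 + E)²/7 (w(E) = (E - 2)²/7 = (-2 + E)²/7)
C(P, Y) = 3 - (100 - 91*P)/(-5 + P) (C(P, Y) = 3 - (10² - 91*P)/(-5 + P) = 3 - (100 - 91*P)/(-5 + P))
5289 - C(w(-8), -192) = 5289 - (-115 + 94*((-2 - 8)²/7))/(-5 + (-2 - 8)²/7) = 5289 - (-115 + 94*((⅐)*(-10)²))/(-5 + (⅐)*(-10)²) = 5289 - (-115 + 94*((⅐)*100))/(-5 + (⅐)*100) = 5289 - (-115 + 94*(100/7))/(-5 + 100/7) = 5289 - (-115 + 9400/7)/65/7 = 5289 - 7*8595/(65*7) = 5289 - 1*1719/13 = 5289 - 1719/13 = 67038/13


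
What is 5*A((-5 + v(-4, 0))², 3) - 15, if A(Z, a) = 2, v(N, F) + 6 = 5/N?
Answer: -5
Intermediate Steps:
v(N, F) = -6 + 5/N
5*A((-5 + v(-4, 0))², 3) - 15 = 5*2 - 15 = 10 - 15 = -5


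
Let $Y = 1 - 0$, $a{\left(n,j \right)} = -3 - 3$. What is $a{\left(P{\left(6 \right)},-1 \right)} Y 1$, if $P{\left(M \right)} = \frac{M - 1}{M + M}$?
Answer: $-6$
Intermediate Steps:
$P{\left(M \right)} = \frac{-1 + M}{2 M}$
$a{\left(n,j \right)} = -6$ ($a{\left(n,j \right)} = -3 - 3 = -6$)
$Y = 1$ ($Y = 1 + 0 = 1$)
$a{\left(P{\left(6 \right)},-1 \right)} Y 1 = \left(-6\right) 1 \cdot 1 = \left(-6\right) 1 = -6$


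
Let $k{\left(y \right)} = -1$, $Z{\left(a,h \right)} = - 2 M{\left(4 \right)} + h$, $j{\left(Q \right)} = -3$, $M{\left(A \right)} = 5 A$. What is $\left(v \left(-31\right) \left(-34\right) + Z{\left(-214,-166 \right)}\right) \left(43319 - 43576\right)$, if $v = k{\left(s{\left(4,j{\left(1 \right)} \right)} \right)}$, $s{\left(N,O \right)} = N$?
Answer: $323820$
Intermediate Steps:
$Z{\left(a,h \right)} = -40 + h$ ($Z{\left(a,h \right)} = - 2 \cdot 5 \cdot 4 + h = \left(-2\right) 20 + h = -40 + h$)
$v = -1$
$\left(v \left(-31\right) \left(-34\right) + Z{\left(-214,-166 \right)}\right) \left(43319 - 43576\right) = \left(\left(-1\right) \left(-31\right) \left(-34\right) - 206\right) \left(43319 - 43576\right) = \left(31 \left(-34\right) - 206\right) \left(-257\right) = \left(-1054 - 206\right) \left(-257\right) = \left(-1260\right) \left(-257\right) = 323820$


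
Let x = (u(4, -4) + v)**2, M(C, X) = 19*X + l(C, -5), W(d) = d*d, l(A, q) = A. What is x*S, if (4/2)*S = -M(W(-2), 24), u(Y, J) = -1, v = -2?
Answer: -2070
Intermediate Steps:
W(d) = d**2
M(C, X) = C + 19*X (M(C, X) = 19*X + C = C + 19*X)
x = 9 (x = (-1 - 2)**2 = (-3)**2 = 9)
S = -230 (S = (-((-2)**2 + 19*24))/2 = (-(4 + 456))/2 = (-1*460)/2 = (1/2)*(-460) = -230)
x*S = 9*(-230) = -2070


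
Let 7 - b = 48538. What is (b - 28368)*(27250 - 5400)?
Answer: -1680243150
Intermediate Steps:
b = -48531 (b = 7 - 1*48538 = 7 - 48538 = -48531)
(b - 28368)*(27250 - 5400) = (-48531 - 28368)*(27250 - 5400) = -76899*21850 = -1680243150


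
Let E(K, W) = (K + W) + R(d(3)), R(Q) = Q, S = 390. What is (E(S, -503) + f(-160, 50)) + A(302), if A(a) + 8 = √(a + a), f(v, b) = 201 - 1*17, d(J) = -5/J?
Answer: 184/3 + 2*√151 ≈ 85.910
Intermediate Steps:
E(K, W) = -5/3 + K + W (E(K, W) = (K + W) - 5/3 = -5/3 + K + W)
f(v, b) = 184 (f(v, b) = 201 - 17 = 184)
A(a) = -8 + √2*√a (A(a) = -8 + √(a + a) = -8 + √(2*a) = -8 + √2*√a)
(E(S, -503) + f(-160, 50)) + A(302) = ((-5/3 + 390 - 503) + 184) + (-8 + √2*√302) = (-344/3 + 184) + (-8 + 2*√151) = 208/3 + (-8 + 2*√151) = 184/3 + 2*√151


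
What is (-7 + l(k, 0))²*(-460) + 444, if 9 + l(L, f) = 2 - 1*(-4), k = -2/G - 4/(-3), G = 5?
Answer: -45556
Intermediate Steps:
k = 14/15 (k = -2/5 - 4/(-3) = -2*⅕ - 4*(-⅓) = -⅖ + 4/3 = 14/15 ≈ 0.93333)
l(L, f) = -3 (l(L, f) = -9 + (2 - 1*(-4)) = -9 + (2 + 4) = -9 + 6 = -3)
(-7 + l(k, 0))²*(-460) + 444 = (-7 - 3)²*(-460) + 444 = (-10)²*(-460) + 444 = 100*(-460) + 444 = -46000 + 444 = -45556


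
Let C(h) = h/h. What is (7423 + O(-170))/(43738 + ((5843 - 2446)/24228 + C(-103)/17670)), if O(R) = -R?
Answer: 541771635780/3120780165683 ≈ 0.17360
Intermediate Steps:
C(h) = 1
(7423 + O(-170))/(43738 + ((5843 - 2446)/24228 + C(-103)/17670)) = (7423 - 1*(-170))/(43738 + ((5843 - 2446)/24228 + 1/17670)) = (7423 + 170)/(43738 + (3397*(1/24228) + 1*(1/17670))) = 7593/(43738 + (3397/24228 + 1/17670)) = 7593/(43738 + 10008203/71351460) = 7593/(3120780165683/71351460) = 7593*(71351460/3120780165683) = 541771635780/3120780165683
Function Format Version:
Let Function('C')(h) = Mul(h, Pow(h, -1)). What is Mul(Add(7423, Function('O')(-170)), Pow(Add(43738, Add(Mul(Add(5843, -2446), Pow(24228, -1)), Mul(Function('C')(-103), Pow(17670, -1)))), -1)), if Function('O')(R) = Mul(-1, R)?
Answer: Rational(541771635780, 3120780165683) ≈ 0.17360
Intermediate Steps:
Function('C')(h) = 1
Mul(Add(7423, Function('O')(-170)), Pow(Add(43738, Add(Mul(Add(5843, -2446), Pow(24228, -1)), Mul(Function('C')(-103), Pow(17670, -1)))), -1)) = Mul(Add(7423, Mul(-1, -170)), Pow(Add(43738, Add(Mul(Add(5843, -2446), Pow(24228, -1)), Mul(1, Pow(17670, -1)))), -1)) = Mul(Add(7423, 170), Pow(Add(43738, Add(Mul(3397, Rational(1, 24228)), Mul(1, Rational(1, 17670)))), -1)) = Mul(7593, Pow(Add(43738, Add(Rational(3397, 24228), Rational(1, 17670))), -1)) = Mul(7593, Pow(Add(43738, Rational(10008203, 71351460)), -1)) = Mul(7593, Pow(Rational(3120780165683, 71351460), -1)) = Mul(7593, Rational(71351460, 3120780165683)) = Rational(541771635780, 3120780165683)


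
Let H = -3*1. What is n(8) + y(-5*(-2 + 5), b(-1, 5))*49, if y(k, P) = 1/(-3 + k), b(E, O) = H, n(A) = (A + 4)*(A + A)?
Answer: 3407/18 ≈ 189.28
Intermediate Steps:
n(A) = 2*A*(4 + A) (n(A) = (4 + A)*(2*A) = 2*A*(4 + A))
H = -3
b(E, O) = -3
n(8) + y(-5*(-2 + 5), b(-1, 5))*49 = 2*8*(4 + 8) + 49/(-3 - 5*(-2 + 5)) = 2*8*12 + 49/(-3 - 5*3) = 192 + 49/(-3 - 15) = 192 + 49/(-18) = 192 - 1/18*49 = 192 - 49/18 = 3407/18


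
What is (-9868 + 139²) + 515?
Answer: 9968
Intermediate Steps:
(-9868 + 139²) + 515 = (-9868 + 19321) + 515 = 9453 + 515 = 9968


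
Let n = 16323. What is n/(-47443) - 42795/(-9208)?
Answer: 1880021001/436855144 ≈ 4.3035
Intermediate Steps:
n/(-47443) - 42795/(-9208) = 16323/(-47443) - 42795/(-9208) = 16323*(-1/47443) - 42795*(-1/9208) = -16323/47443 + 42795/9208 = 1880021001/436855144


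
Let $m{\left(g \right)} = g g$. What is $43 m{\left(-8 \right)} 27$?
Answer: $74304$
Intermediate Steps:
$m{\left(g \right)} = g^{2}$
$43 m{\left(-8 \right)} 27 = 43 \left(-8\right)^{2} \cdot 27 = 43 \cdot 64 \cdot 27 = 2752 \cdot 27 = 74304$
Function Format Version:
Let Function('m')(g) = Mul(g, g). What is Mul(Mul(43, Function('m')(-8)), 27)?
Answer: 74304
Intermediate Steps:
Function('m')(g) = Pow(g, 2)
Mul(Mul(43, Function('m')(-8)), 27) = Mul(Mul(43, Pow(-8, 2)), 27) = Mul(Mul(43, 64), 27) = Mul(2752, 27) = 74304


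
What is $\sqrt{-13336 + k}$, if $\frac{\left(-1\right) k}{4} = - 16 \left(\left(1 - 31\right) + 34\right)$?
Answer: $2 i \sqrt{3270} \approx 114.37 i$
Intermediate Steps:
$k = 256$ ($k = - 4 \left(- 16 \left(\left(1 - 31\right) + 34\right)\right) = - 4 \left(- 16 \left(-30 + 34\right)\right) = - 4 \left(\left(-16\right) 4\right) = \left(-4\right) \left(-64\right) = 256$)
$\sqrt{-13336 + k} = \sqrt{-13336 + 256} = \sqrt{-13080} = 2 i \sqrt{3270}$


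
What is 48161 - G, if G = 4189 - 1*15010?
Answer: 58982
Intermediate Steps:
G = -10821 (G = 4189 - 15010 = -10821)
48161 - G = 48161 - 1*(-10821) = 48161 + 10821 = 58982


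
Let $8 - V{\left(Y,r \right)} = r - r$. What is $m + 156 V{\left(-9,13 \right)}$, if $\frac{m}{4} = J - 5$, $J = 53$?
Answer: $1440$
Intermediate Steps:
$m = 192$ ($m = 4 \left(53 - 5\right) = 4 \cdot 48 = 192$)
$V{\left(Y,r \right)} = 8$ ($V{\left(Y,r \right)} = 8 - \left(r - r\right) = 8 - 0 = 8 + 0 = 8$)
$m + 156 V{\left(-9,13 \right)} = 192 + 156 \cdot 8 = 192 + 1248 = 1440$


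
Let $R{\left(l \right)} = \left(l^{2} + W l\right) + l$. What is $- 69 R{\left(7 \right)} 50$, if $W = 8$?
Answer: $-386400$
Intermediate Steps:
$R{\left(l \right)} = l^{2} + 9 l$ ($R{\left(l \right)} = \left(l^{2} + 8 l\right) + l = l^{2} + 9 l$)
$- 69 R{\left(7 \right)} 50 = - 69 \cdot 7 \left(9 + 7\right) 50 = - 69 \cdot 7 \cdot 16 \cdot 50 = \left(-69\right) 112 \cdot 50 = \left(-7728\right) 50 = -386400$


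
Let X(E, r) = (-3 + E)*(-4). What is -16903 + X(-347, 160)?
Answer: -15503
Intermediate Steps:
X(E, r) = 12 - 4*E
-16903 + X(-347, 160) = -16903 + (12 - 4*(-347)) = -16903 + (12 + 1388) = -16903 + 1400 = -15503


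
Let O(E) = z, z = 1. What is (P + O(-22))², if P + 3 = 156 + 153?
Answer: 94249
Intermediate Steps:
P = 306 (P = -3 + (156 + 153) = -3 + 309 = 306)
O(E) = 1
(P + O(-22))² = (306 + 1)² = 307² = 94249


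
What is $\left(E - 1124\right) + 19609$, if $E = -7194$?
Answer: $11291$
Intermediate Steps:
$\left(E - 1124\right) + 19609 = \left(-7194 - 1124\right) + 19609 = -8318 + 19609 = 11291$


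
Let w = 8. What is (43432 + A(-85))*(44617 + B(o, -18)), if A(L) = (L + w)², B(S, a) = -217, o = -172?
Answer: 2191628400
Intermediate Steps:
A(L) = (8 + L)² (A(L) = (L + 8)² = (8 + L)²)
(43432 + A(-85))*(44617 + B(o, -18)) = (43432 + (8 - 85)²)*(44617 - 217) = (43432 + (-77)²)*44400 = (43432 + 5929)*44400 = 49361*44400 = 2191628400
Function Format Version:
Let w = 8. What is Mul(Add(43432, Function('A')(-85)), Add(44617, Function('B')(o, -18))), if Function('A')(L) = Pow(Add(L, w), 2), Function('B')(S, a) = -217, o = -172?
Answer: 2191628400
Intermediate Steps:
Function('A')(L) = Pow(Add(8, L), 2) (Function('A')(L) = Pow(Add(L, 8), 2) = Pow(Add(8, L), 2))
Mul(Add(43432, Function('A')(-85)), Add(44617, Function('B')(o, -18))) = Mul(Add(43432, Pow(Add(8, -85), 2)), Add(44617, -217)) = Mul(Add(43432, Pow(-77, 2)), 44400) = Mul(Add(43432, 5929), 44400) = Mul(49361, 44400) = 2191628400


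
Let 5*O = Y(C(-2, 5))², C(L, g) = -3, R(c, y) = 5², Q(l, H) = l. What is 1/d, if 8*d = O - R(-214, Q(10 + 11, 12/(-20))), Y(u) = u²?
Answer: -10/11 ≈ -0.90909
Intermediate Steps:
R(c, y) = 25
O = 81/5 (O = ((-3)²)²/5 = (⅕)*9² = (⅕)*81 = 81/5 ≈ 16.200)
d = -11/10 (d = (81/5 - 1*25)/8 = (81/5 - 25)/8 = (⅛)*(-44/5) = -11/10 ≈ -1.1000)
1/d = 1/(-11/10) = -10/11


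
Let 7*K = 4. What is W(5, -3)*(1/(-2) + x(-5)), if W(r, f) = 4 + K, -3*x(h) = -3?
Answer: 16/7 ≈ 2.2857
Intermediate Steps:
K = 4/7 (K = (⅐)*4 = 4/7 ≈ 0.57143)
x(h) = 1 (x(h) = -⅓*(-3) = 1)
W(r, f) = 32/7 (W(r, f) = 4 + 4/7 = 32/7)
W(5, -3)*(1/(-2) + x(-5)) = 32*(1/(-2) + 1)/7 = 32*(-½ + 1)/7 = (32/7)*(½) = 16/7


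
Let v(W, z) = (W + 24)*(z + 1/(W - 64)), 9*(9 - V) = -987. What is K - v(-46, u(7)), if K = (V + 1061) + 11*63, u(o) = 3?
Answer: 29077/15 ≈ 1938.5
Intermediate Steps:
V = 356/3 (V = 9 - 1/9*(-987) = 9 + 329/3 = 356/3 ≈ 118.67)
v(W, z) = (24 + W)*(z + 1/(-64 + W))
K = 5618/3 (K = (356/3 + 1061) + 11*63 = 3539/3 + 693 = 5618/3 ≈ 1872.7)
K - v(-46, u(7)) = 5618/3 - (24 - 46 - 1536*3 + 3*(-46)**2 - 40*(-46)*3)/(-64 - 46) = 5618/3 - (24 - 46 - 4608 + 3*2116 + 5520)/(-110) = 5618/3 - (-1)*(24 - 46 - 4608 + 6348 + 5520)/110 = 5618/3 - (-1)*7238/110 = 5618/3 - 1*(-329/5) = 5618/3 + 329/5 = 29077/15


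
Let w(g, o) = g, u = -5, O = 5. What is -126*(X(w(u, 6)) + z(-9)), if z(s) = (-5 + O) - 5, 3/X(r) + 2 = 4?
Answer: 441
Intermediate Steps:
X(r) = 3/2 (X(r) = 3/(-2 + 4) = 3/2)
z(s) = -5 (z(s) = (-5 + 5) - 5 = 0 - 5 = -5)
-126*(X(w(u, 6)) + z(-9)) = -126*(3/2 - 5) = -126*(-7/2) = 441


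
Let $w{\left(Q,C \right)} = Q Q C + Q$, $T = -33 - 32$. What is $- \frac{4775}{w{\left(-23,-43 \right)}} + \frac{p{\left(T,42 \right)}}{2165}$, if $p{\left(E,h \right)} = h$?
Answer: $\frac{2258843}{9859410} \approx 0.22911$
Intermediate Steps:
$T = -65$ ($T = -33 - 32 = -65$)
$w{\left(Q,C \right)} = Q + C Q^{2}$ ($w{\left(Q,C \right)} = Q^{2} C + Q = C Q^{2} + Q = Q + C Q^{2}$)
$- \frac{4775}{w{\left(-23,-43 \right)}} + \frac{p{\left(T,42 \right)}}{2165} = - \frac{4775}{\left(-23\right) \left(1 - -989\right)} + \frac{42}{2165} = - \frac{4775}{\left(-23\right) \left(1 + 989\right)} + 42 \cdot \frac{1}{2165} = - \frac{4775}{\left(-23\right) 990} + \frac{42}{2165} = - \frac{4775}{-22770} + \frac{42}{2165} = \left(-4775\right) \left(- \frac{1}{22770}\right) + \frac{42}{2165} = \frac{955}{4554} + \frac{42}{2165} = \frac{2258843}{9859410}$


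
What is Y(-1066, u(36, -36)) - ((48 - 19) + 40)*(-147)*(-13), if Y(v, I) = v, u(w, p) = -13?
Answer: -132925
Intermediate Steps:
Y(-1066, u(36, -36)) - ((48 - 19) + 40)*(-147)*(-13) = -1066 - ((48 - 19) + 40)*(-147)*(-13) = -1066 - (29 + 40)*(-147)*(-13) = -1066 - 69*(-147)*(-13) = -1066 - (-10143)*(-13) = -1066 - 1*131859 = -1066 - 131859 = -132925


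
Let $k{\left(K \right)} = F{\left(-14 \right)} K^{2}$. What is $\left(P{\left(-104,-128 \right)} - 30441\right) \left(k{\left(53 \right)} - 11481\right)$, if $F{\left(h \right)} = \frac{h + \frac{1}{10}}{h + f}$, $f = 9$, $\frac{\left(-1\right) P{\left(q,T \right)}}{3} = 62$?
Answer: $\frac{5623086573}{50} \approx 1.1246 \cdot 10^{8}$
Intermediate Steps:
$P{\left(q,T \right)} = -186$ ($P{\left(q,T \right)} = \left(-3\right) 62 = -186$)
$F{\left(h \right)} = \frac{\frac{1}{10} + h}{9 + h}$ ($F{\left(h \right)} = \frac{h + \frac{1}{10}}{h + 9} = \frac{h + \frac{1}{10}}{9 + h} = \frac{\frac{1}{10} + h}{9 + h}$)
$k{\left(K \right)} = \frac{139 K^{2}}{50}$ ($k{\left(K \right)} = \frac{\frac{1}{10} - 14}{9 - 14} K^{2} = \frac{1}{-5} \left(- \frac{139}{10}\right) K^{2} = \left(- \frac{1}{5}\right) \left(- \frac{139}{10}\right) K^{2} = \frac{139 K^{2}}{50}$)
$\left(P{\left(-104,-128 \right)} - 30441\right) \left(k{\left(53 \right)} - 11481\right) = \left(-186 - 30441\right) \left(\frac{139 \cdot 53^{2}}{50} - 11481\right) = - 30627 \left(\frac{139}{50} \cdot 2809 - 11481\right) = - 30627 \left(\frac{390451}{50} - 11481\right) = \left(-30627\right) \left(- \frac{183599}{50}\right) = \frac{5623086573}{50}$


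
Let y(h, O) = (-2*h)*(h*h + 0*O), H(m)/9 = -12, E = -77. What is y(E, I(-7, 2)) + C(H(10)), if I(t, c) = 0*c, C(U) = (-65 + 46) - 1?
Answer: 913046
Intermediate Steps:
H(m) = -108 (H(m) = 9*(-12) = -108)
C(U) = -20 (C(U) = -19 - 1 = -20)
I(t, c) = 0
y(h, O) = -2*h³ (y(h, O) = (-2*h)*(h² + 0) = (-2*h)*h² = -2*h³)
y(E, I(-7, 2)) + C(H(10)) = -2*(-77)³ - 20 = -2*(-456533) - 20 = 913066 - 20 = 913046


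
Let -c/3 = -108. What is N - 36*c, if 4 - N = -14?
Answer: -11646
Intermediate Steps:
c = 324 (c = -3*(-108) = 324)
N = 18 (N = 4 - 1*(-14) = 4 + 14 = 18)
N - 36*c = 18 - 36*324 = 18 - 11664 = -11646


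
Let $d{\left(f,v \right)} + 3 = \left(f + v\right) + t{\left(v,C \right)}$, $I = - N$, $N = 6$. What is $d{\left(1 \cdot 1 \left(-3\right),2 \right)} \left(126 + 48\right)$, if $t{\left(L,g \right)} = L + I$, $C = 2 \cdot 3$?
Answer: $-1392$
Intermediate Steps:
$I = -6$ ($I = \left(-1\right) 6 = -6$)
$C = 6$
$t{\left(L,g \right)} = -6 + L$ ($t{\left(L,g \right)} = L - 6 = -6 + L$)
$d{\left(f,v \right)} = -9 + f + 2 v$ ($d{\left(f,v \right)} = -3 + \left(\left(f + v\right) + \left(-6 + v\right)\right) = -3 + \left(-6 + f + 2 v\right) = -9 + f + 2 v$)
$d{\left(1 \cdot 1 \left(-3\right),2 \right)} \left(126 + 48\right) = \left(-9 + 1 \cdot 1 \left(-3\right) + 2 \cdot 2\right) \left(126 + 48\right) = \left(-9 + 1 \left(-3\right) + 4\right) 174 = \left(-9 - 3 + 4\right) 174 = \left(-8\right) 174 = -1392$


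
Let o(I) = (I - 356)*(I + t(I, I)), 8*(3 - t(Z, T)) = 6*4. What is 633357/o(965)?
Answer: 211119/195895 ≈ 1.0777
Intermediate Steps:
t(Z, T) = 0 (t(Z, T) = 3 - 3*4/4 = 3 - ⅛*24 = 3 - 3 = 0)
o(I) = I*(-356 + I) (o(I) = (I - 356)*(I + 0) = (-356 + I)*I = I*(-356 + I))
633357/o(965) = 633357/((965*(-356 + 965))) = 633357/((965*609)) = 633357/587685 = 633357*(1/587685) = 211119/195895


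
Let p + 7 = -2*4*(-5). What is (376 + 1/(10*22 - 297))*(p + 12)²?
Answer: 58625775/77 ≈ 7.6137e+5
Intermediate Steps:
p = 33 (p = -7 - 2*4*(-5) = -7 - 8*(-5) = -7 + 40 = 33)
(376 + 1/(10*22 - 297))*(p + 12)² = (376 + 1/(10*22 - 297))*(33 + 12)² = (376 + 1/(220 - 297))*45² = (376 + 1/(-77))*2025 = (376 - 1/77)*2025 = (28951/77)*2025 = 58625775/77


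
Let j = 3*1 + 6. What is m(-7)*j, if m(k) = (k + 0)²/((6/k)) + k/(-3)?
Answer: -987/2 ≈ -493.50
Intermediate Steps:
j = 9 (j = 3 + 6 = 9)
m(k) = -k/3 + k³/6 (m(k) = k²*(k/6) + k*(-⅓) = k³/6 - k/3 = -k/3 + k³/6)
m(-7)*j = ((⅙)*(-7)*(-2 + (-7)²))*9 = ((⅙)*(-7)*(-2 + 49))*9 = ((⅙)*(-7)*47)*9 = -329/6*9 = -987/2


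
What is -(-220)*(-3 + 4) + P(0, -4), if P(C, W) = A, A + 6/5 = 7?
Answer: 1129/5 ≈ 225.80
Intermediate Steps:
A = 29/5 (A = -6/5 + 7 = 29/5 ≈ 5.8000)
P(C, W) = 29/5
-(-220)*(-3 + 4) + P(0, -4) = -(-220)*(-3 + 4) + 29/5 = -(-220) + 29/5 = -44*(-5) + 29/5 = 220 + 29/5 = 1129/5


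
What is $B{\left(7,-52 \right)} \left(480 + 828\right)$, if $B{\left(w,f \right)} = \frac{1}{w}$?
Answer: $\frac{1308}{7} \approx 186.86$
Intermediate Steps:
$B{\left(7,-52 \right)} \left(480 + 828\right) = \frac{480 + 828}{7} = \frac{1}{7} \cdot 1308 = \frac{1308}{7}$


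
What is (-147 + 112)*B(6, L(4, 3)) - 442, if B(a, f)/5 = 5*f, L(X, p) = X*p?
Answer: -10942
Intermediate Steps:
B(a, f) = 25*f (B(a, f) = 5*(5*f) = 25*f)
(-147 + 112)*B(6, L(4, 3)) - 442 = (-147 + 112)*(25*(4*3)) - 442 = -875*12 - 442 = -35*300 - 442 = -10500 - 442 = -10942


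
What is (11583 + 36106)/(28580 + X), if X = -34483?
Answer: -47689/5903 ≈ -8.0788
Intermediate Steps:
(11583 + 36106)/(28580 + X) = (11583 + 36106)/(28580 - 34483) = 47689/(-5903) = 47689*(-1/5903) = -47689/5903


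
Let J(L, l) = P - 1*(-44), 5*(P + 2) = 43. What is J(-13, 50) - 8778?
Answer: -43637/5 ≈ -8727.4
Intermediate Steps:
P = 33/5 (P = -2 + (1/5)*43 = -2 + 43/5 = 33/5 ≈ 6.6000)
J(L, l) = 253/5 (J(L, l) = 33/5 - 1*(-44) = 33/5 + 44 = 253/5)
J(-13, 50) - 8778 = 253/5 - 8778 = -43637/5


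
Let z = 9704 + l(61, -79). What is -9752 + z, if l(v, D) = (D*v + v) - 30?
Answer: -4836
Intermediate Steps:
l(v, D) = -30 + v + D*v (l(v, D) = (v + D*v) - 30 = -30 + v + D*v)
z = 4916 (z = 9704 + (-30 + 61 - 79*61) = 9704 + (-30 + 61 - 4819) = 9704 - 4788 = 4916)
-9752 + z = -9752 + 4916 = -4836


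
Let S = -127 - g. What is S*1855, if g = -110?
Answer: -31535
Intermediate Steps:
S = -17 (S = -127 - 1*(-110) = -127 + 110 = -17)
S*1855 = -17*1855 = -31535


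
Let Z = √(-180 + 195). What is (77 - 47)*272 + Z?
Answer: 8160 + √15 ≈ 8163.9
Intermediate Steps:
Z = √15 ≈ 3.8730
(77 - 47)*272 + Z = (77 - 47)*272 + √15 = 30*272 + √15 = 8160 + √15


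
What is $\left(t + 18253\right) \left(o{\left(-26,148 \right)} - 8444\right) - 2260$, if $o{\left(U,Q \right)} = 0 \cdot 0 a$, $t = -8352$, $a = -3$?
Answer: $-83606304$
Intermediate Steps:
$o{\left(U,Q \right)} = 0$ ($o{\left(U,Q \right)} = 0 \cdot 0 \left(-3\right) = 0 \left(-3\right) = 0$)
$\left(t + 18253\right) \left(o{\left(-26,148 \right)} - 8444\right) - 2260 = \left(-8352 + 18253\right) \left(0 - 8444\right) - 2260 = 9901 \left(-8444\right) - 2260 = -83604044 - 2260 = -83606304$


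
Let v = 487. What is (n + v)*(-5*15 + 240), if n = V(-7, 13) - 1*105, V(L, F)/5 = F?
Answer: 73755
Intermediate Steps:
V(L, F) = 5*F
n = -40 (n = 5*13 - 1*105 = 65 - 105 = -40)
(n + v)*(-5*15 + 240) = (-40 + 487)*(-5*15 + 240) = 447*(-75 + 240) = 447*165 = 73755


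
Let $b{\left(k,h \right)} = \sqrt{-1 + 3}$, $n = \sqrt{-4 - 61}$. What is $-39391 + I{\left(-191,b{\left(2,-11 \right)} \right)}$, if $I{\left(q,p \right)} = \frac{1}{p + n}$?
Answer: $-39391 + \frac{1}{\sqrt{2} + i \sqrt{65}} \approx -39391.0 - 0.12033 i$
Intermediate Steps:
$n = i \sqrt{65}$ ($n = \sqrt{-65} = i \sqrt{65} \approx 8.0623 i$)
$b{\left(k,h \right)} = \sqrt{2}$
$I{\left(q,p \right)} = \frac{1}{p + i \sqrt{65}}$
$-39391 + I{\left(-191,b{\left(2,-11 \right)} \right)} = -39391 + \frac{1}{\sqrt{2} + i \sqrt{65}}$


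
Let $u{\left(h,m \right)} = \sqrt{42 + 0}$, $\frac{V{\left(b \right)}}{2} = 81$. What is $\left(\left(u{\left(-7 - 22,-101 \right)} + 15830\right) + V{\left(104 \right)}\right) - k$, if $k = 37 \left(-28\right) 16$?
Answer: $32568 + \sqrt{42} \approx 32574.0$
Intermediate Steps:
$V{\left(b \right)} = 162$ ($V{\left(b \right)} = 2 \cdot 81 = 162$)
$u{\left(h,m \right)} = \sqrt{42}$
$k = -16576$ ($k = \left(-1036\right) 16 = -16576$)
$\left(\left(u{\left(-7 - 22,-101 \right)} + 15830\right) + V{\left(104 \right)}\right) - k = \left(\left(\sqrt{42} + 15830\right) + 162\right) - -16576 = \left(\left(15830 + \sqrt{42}\right) + 162\right) + 16576 = \left(15992 + \sqrt{42}\right) + 16576 = 32568 + \sqrt{42}$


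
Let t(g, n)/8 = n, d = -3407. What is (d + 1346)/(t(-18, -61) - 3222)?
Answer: 2061/3710 ≈ 0.55553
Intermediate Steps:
t(g, n) = 8*n
(d + 1346)/(t(-18, -61) - 3222) = (-3407 + 1346)/(8*(-61) - 3222) = -2061/(-488 - 3222) = -2061/(-3710) = -2061*(-1/3710) = 2061/3710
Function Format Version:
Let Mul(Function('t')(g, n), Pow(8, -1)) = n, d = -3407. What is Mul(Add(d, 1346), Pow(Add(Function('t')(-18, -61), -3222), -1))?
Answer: Rational(2061, 3710) ≈ 0.55553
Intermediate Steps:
Function('t')(g, n) = Mul(8, n)
Mul(Add(d, 1346), Pow(Add(Function('t')(-18, -61), -3222), -1)) = Mul(Add(-3407, 1346), Pow(Add(Mul(8, -61), -3222), -1)) = Mul(-2061, Pow(Add(-488, -3222), -1)) = Mul(-2061, Pow(-3710, -1)) = Mul(-2061, Rational(-1, 3710)) = Rational(2061, 3710)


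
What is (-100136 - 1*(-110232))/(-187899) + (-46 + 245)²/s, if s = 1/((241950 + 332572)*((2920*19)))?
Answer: 237177636883662957344/187899 ≈ 1.2623e+15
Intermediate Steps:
s = 1/31874480560 (s = 1/(574522*55480) = (1/574522)*(1/55480) = 1/31874480560 ≈ 3.1373e-11)
(-100136 - 1*(-110232))/(-187899) + (-46 + 245)²/s = (-100136 - 1*(-110232))/(-187899) + (-46 + 245)²/(1/31874480560) = (-100136 + 110232)*(-1/187899) + 199²*31874480560 = 10096*(-1/187899) + 39601*31874480560 = -10096/187899 + 1262261304656560 = 237177636883662957344/187899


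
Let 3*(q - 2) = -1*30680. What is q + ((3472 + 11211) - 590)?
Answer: 11605/3 ≈ 3868.3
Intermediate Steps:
q = -30674/3 (q = 2 + (-1*30680)/3 = 2 + (⅓)*(-30680) = 2 - 30680/3 = -30674/3 ≈ -10225.)
q + ((3472 + 11211) - 590) = -30674/3 + ((3472 + 11211) - 590) = -30674/3 + (14683 - 590) = -30674/3 + 14093 = 11605/3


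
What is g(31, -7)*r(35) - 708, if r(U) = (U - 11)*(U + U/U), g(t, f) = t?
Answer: 26076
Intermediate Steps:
r(U) = (1 + U)*(-11 + U) (r(U) = (-11 + U)*(U + 1) = (-11 + U)*(1 + U) = (1 + U)*(-11 + U))
g(31, -7)*r(35) - 708 = 31*(-11 + 35**2 - 10*35) - 708 = 31*(-11 + 1225 - 350) - 708 = 31*864 - 708 = 26784 - 708 = 26076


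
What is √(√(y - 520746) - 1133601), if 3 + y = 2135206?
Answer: √(-1133601 + 13*√9553) ≈ 1064.1*I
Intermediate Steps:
y = 2135203 (y = -3 + 2135206 = 2135203)
√(√(y - 520746) - 1133601) = √(√(2135203 - 520746) - 1133601) = √(√1614457 - 1133601) = √(13*√9553 - 1133601) = √(-1133601 + 13*√9553)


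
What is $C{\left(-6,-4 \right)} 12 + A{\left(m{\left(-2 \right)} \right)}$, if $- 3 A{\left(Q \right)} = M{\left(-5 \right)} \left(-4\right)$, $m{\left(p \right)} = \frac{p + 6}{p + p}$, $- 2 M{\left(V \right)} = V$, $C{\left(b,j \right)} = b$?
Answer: $- \frac{206}{3} \approx -68.667$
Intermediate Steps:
$M{\left(V \right)} = - \frac{V}{2}$
$m{\left(p \right)} = \frac{6 + p}{2 p}$
$A{\left(Q \right)} = \frac{10}{3}$ ($A{\left(Q \right)} = - \frac{\left(- \frac{1}{2}\right) \left(-5\right) \left(-4\right)}{3} = - \frac{\frac{5}{2} \left(-4\right)}{3} = \left(- \frac{1}{3}\right) \left(-10\right) = \frac{10}{3}$)
$C{\left(-6,-4 \right)} 12 + A{\left(m{\left(-2 \right)} \right)} = \left(-6\right) 12 + \frac{10}{3} = -72 + \frac{10}{3} = - \frac{206}{3}$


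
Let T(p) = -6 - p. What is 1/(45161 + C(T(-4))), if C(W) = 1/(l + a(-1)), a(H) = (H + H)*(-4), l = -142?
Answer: 134/6051573 ≈ 2.2143e-5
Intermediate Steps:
a(H) = -8*H (a(H) = (2*H)*(-4) = -8*H)
C(W) = -1/134 (C(W) = 1/(-142 - 8*(-1)) = 1/(-142 + 8) = 1/(-134) = -1/134)
1/(45161 + C(T(-4))) = 1/(45161 - 1/134) = 1/(6051573/134) = 134/6051573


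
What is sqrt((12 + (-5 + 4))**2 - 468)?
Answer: I*sqrt(347) ≈ 18.628*I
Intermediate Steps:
sqrt((12 + (-5 + 4))**2 - 468) = sqrt((12 - 1)**2 - 468) = sqrt(11**2 - 468) = sqrt(121 - 468) = sqrt(-347) = I*sqrt(347)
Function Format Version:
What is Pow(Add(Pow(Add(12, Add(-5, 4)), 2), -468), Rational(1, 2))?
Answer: Mul(I, Pow(347, Rational(1, 2))) ≈ Mul(18.628, I)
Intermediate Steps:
Pow(Add(Pow(Add(12, Add(-5, 4)), 2), -468), Rational(1, 2)) = Pow(Add(Pow(Add(12, -1), 2), -468), Rational(1, 2)) = Pow(Add(Pow(11, 2), -468), Rational(1, 2)) = Pow(Add(121, -468), Rational(1, 2)) = Pow(-347, Rational(1, 2)) = Mul(I, Pow(347, Rational(1, 2)))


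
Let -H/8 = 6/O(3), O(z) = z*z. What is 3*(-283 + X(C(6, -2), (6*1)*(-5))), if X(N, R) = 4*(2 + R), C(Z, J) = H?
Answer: -1185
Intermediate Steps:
O(z) = z²
H = -16/3 (H = -48/(3²) = -48/9 = -8*⅔ = -16/3 ≈ -5.3333)
C(Z, J) = -16/3
X(N, R) = 8 + 4*R
3*(-283 + X(C(6, -2), (6*1)*(-5))) = 3*(-283 + (8 + 4*((6*1)*(-5)))) = 3*(-283 + (8 + 4*(6*(-5)))) = 3*(-283 + (8 + 4*(-30))) = 3*(-283 + (8 - 120)) = 3*(-283 - 112) = 3*(-395) = -1185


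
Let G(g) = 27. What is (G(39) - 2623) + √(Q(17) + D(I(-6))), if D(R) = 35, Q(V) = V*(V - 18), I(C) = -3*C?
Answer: -2596 + 3*√2 ≈ -2591.8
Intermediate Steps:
Q(V) = V*(-18 + V)
(G(39) - 2623) + √(Q(17) + D(I(-6))) = (27 - 2623) + √(17*(-18 + 17) + 35) = -2596 + √(17*(-1) + 35) = -2596 + √(-17 + 35) = -2596 + √18 = -2596 + 3*√2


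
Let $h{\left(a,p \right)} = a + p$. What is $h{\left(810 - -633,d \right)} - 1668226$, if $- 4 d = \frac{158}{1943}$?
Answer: $- \frac{6477118817}{3886} \approx -1.6668 \cdot 10^{6}$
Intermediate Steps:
$d = - \frac{79}{3886}$ ($d = - \frac{158 \cdot \frac{1}{1943}}{4} = \left(- \frac{1}{4}\right) \frac{158}{1943} = - \frac{79}{3886} \approx -0.020329$)
$h{\left(810 - -633,d \right)} - 1668226 = \left(\left(810 - -633\right) - \frac{79}{3886}\right) - 1668226 = \left(\left(810 + 633\right) - \frac{79}{3886}\right) - 1668226 = \left(1443 - \frac{79}{3886}\right) - 1668226 = \frac{5607419}{3886} - 1668226 = - \frac{6477118817}{3886}$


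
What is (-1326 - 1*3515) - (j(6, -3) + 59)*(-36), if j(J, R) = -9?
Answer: -3041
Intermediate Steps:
(-1326 - 1*3515) - (j(6, -3) + 59)*(-36) = (-1326 - 1*3515) - (-9 + 59)*(-36) = (-1326 - 3515) - 50*(-36) = -4841 - 1*(-1800) = -4841 + 1800 = -3041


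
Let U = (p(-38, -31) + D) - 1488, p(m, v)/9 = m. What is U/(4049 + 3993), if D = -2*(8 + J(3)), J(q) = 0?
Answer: -923/4021 ≈ -0.22954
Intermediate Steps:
p(m, v) = 9*m
D = -16 (D = -2*(8 + 0) = -2*8 = -16)
U = -1846 (U = (9*(-38) - 16) - 1488 = (-342 - 16) - 1488 = -358 - 1488 = -1846)
U/(4049 + 3993) = -1846/(4049 + 3993) = -1846/8042 = -1846*1/8042 = -923/4021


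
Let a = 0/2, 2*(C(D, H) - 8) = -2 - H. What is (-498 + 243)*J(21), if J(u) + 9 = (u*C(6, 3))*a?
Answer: 2295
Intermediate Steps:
C(D, H) = 7 - H/2 (C(D, H) = 8 + (-2 - H)/2 = 8 + (-1 - H/2) = 7 - H/2)
a = 0 (a = 0*(½) = 0)
J(u) = -9 (J(u) = -9 + (u*(7 - ½*3))*0 = -9 + (u*(7 - 3/2))*0 = -9 + (u*(11/2))*0 = -9 + (11*u/2)*0 = -9 + 0 = -9)
(-498 + 243)*J(21) = (-498 + 243)*(-9) = -255*(-9) = 2295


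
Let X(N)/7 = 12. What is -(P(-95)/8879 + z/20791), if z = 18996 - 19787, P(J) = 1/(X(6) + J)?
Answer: 77276970/2030636179 ≈ 0.038056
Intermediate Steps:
X(N) = 84 (X(N) = 7*12 = 84)
P(J) = 1/(84 + J)
z = -791
-(P(-95)/8879 + z/20791) = -(1/((84 - 95)*8879) - 791/20791) = -((1/8879)/(-11) - 791*1/20791) = -(-1/11*1/8879 - 791/20791) = -(-1/97669 - 791/20791) = -1*(-77276970/2030636179) = 77276970/2030636179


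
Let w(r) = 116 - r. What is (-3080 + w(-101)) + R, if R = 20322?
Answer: 17459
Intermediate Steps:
(-3080 + w(-101)) + R = (-3080 + (116 - 1*(-101))) + 20322 = (-3080 + (116 + 101)) + 20322 = (-3080 + 217) + 20322 = -2863 + 20322 = 17459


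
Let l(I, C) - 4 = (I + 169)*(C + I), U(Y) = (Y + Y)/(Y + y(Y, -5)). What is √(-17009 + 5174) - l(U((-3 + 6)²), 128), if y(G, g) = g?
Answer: -91971/4 + 3*I*√1315 ≈ -22993.0 + 108.79*I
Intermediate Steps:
U(Y) = 2*Y/(-5 + Y) (U(Y) = (Y + Y)/(Y - 5) = (2*Y)/(-5 + Y) = 2*Y/(-5 + Y))
l(I, C) = 4 + (169 + I)*(C + I) (l(I, C) = 4 + (I + 169)*(C + I) = 4 + (169 + I)*(C + I))
√(-17009 + 5174) - l(U((-3 + 6)²), 128) = √(-17009 + 5174) - (4 + (2*(-3 + 6)²/(-5 + (-3 + 6)²))² + 169*128 + 169*(2*(-3 + 6)²/(-5 + (-3 + 6)²)) + 128*(2*(-3 + 6)²/(-5 + (-3 + 6)²))) = √(-11835) - (4 + (2*3²/(-5 + 3²))² + 21632 + 169*(2*3²/(-5 + 3²)) + 128*(2*3²/(-5 + 3²))) = 3*I*√1315 - (4 + (2*9/(-5 + 9))² + 21632 + 169*(2*9/(-5 + 9)) + 128*(2*9/(-5 + 9))) = 3*I*√1315 - (4 + (2*9/4)² + 21632 + 169*(2*9/4) + 128*(2*9/4)) = 3*I*√1315 - (4 + (2*9*(¼))² + 21632 + 169*(2*9*(¼)) + 128*(2*9*(¼))) = 3*I*√1315 - (4 + (9/2)² + 21632 + 169*(9/2) + 128*(9/2)) = 3*I*√1315 - (4 + 81/4 + 21632 + 1521/2 + 576) = 3*I*√1315 - 1*91971/4 = 3*I*√1315 - 91971/4 = -91971/4 + 3*I*√1315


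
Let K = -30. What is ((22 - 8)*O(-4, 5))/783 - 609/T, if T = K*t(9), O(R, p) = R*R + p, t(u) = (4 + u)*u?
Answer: 6209/11310 ≈ 0.54898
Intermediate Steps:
t(u) = u*(4 + u)
O(R, p) = p + R² (O(R, p) = R² + p = p + R²)
T = -3510 (T = -270*(4 + 9) = -270*13 = -30*117 = -3510)
((22 - 8)*O(-4, 5))/783 - 609/T = ((22 - 8)*(5 + (-4)²))/783 - 609/(-3510) = (14*(5 + 16))*(1/783) - 609*(-1/3510) = (14*21)*(1/783) + 203/1170 = 294*(1/783) + 203/1170 = 98/261 + 203/1170 = 6209/11310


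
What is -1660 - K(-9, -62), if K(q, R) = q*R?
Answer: -2218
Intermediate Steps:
K(q, R) = R*q
-1660 - K(-9, -62) = -1660 - (-62)*(-9) = -1660 - 1*558 = -1660 - 558 = -2218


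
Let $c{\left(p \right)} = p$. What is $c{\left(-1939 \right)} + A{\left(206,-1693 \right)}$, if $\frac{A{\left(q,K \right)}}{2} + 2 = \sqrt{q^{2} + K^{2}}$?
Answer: $-1943 + 2 \sqrt{2908685} \approx 1468.0$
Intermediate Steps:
$A{\left(q,K \right)} = -4 + 2 \sqrt{K^{2} + q^{2}}$ ($A{\left(q,K \right)} = -4 + 2 \sqrt{q^{2} + K^{2}} = -4 + 2 \sqrt{K^{2} + q^{2}}$)
$c{\left(-1939 \right)} + A{\left(206,-1693 \right)} = -1939 - \left(4 - 2 \sqrt{\left(-1693\right)^{2} + 206^{2}}\right) = -1939 - \left(4 - 2 \sqrt{2866249 + 42436}\right) = -1939 - \left(4 - 2 \sqrt{2908685}\right) = -1943 + 2 \sqrt{2908685}$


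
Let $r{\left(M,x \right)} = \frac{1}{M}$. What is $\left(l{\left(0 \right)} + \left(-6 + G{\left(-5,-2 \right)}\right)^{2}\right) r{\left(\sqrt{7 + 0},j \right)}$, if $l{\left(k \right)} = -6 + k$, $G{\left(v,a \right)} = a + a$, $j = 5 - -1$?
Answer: $\frac{94 \sqrt{7}}{7} \approx 35.529$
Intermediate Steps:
$j = 6$ ($j = 5 + 1 = 6$)
$G{\left(v,a \right)} = 2 a$
$\left(l{\left(0 \right)} + \left(-6 + G{\left(-5,-2 \right)}\right)^{2}\right) r{\left(\sqrt{7 + 0},j \right)} = \frac{\left(-6 + 0\right) + \left(-6 + 2 \left(-2\right)\right)^{2}}{\sqrt{7 + 0}} = \frac{-6 + \left(-6 - 4\right)^{2}}{\sqrt{7}} = \left(-6 + \left(-10\right)^{2}\right) \frac{\sqrt{7}}{7} = \left(-6 + 100\right) \frac{\sqrt{7}}{7} = 94 \frac{\sqrt{7}}{7} = \frac{94 \sqrt{7}}{7}$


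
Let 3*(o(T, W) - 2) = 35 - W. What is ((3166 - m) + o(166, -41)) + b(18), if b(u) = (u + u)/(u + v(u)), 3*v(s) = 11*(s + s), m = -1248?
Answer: 333118/75 ≈ 4441.6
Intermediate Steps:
o(T, W) = 41/3 - W/3 (o(T, W) = 2 + (35 - W)/3 = 2 + (35/3 - W/3) = 41/3 - W/3)
v(s) = 22*s/3 (v(s) = (11*(s + s))/3 = (11*(2*s))/3 = (22*s)/3 = 22*s/3)
b(u) = 6/25 (b(u) = (u + u)/(u + 22*u/3) = (2*u)/((25*u/3)) = (2*u)*(3/(25*u)) = 6/25)
((3166 - m) + o(166, -41)) + b(18) = ((3166 - 1*(-1248)) + (41/3 - ⅓*(-41))) + 6/25 = ((3166 + 1248) + (41/3 + 41/3)) + 6/25 = (4414 + 82/3) + 6/25 = 13324/3 + 6/25 = 333118/75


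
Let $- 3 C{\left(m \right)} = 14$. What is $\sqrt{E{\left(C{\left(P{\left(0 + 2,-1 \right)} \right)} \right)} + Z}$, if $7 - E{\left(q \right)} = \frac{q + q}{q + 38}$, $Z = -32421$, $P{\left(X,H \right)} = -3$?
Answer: $\frac{i \sqrt{810343}}{5} \approx 180.04 i$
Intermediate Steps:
$C{\left(m \right)} = - \frac{14}{3}$ ($C{\left(m \right)} = \left(- \frac{1}{3}\right) 14 = - \frac{14}{3}$)
$E{\left(q \right)} = 7 - \frac{2 q}{38 + q}$ ($E{\left(q \right)} = 7 - \frac{q + q}{q + 38} = 7 - \frac{2 q}{38 + q}$)
$\sqrt{E{\left(C{\left(P{\left(0 + 2,-1 \right)} \right)} \right)} + Z} = \sqrt{\frac{266 + 5 \left(- \frac{14}{3}\right)}{38 - \frac{14}{3}} - 32421} = \sqrt{\frac{266 - \frac{70}{3}}{\frac{100}{3}} - 32421} = \sqrt{\frac{3}{100} \cdot \frac{728}{3} - 32421} = \sqrt{\frac{182}{25} - 32421} = \sqrt{- \frac{810343}{25}} = \frac{i \sqrt{810343}}{5}$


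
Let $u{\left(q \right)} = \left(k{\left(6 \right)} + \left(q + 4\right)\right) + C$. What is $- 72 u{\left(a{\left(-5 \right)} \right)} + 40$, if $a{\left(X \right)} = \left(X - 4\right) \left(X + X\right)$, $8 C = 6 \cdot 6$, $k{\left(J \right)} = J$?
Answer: $-7484$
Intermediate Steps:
$C = \frac{9}{2}$ ($C = \frac{6 \cdot 6}{8} = \frac{1}{8} \cdot 36 = \frac{9}{2} \approx 4.5$)
$a{\left(X \right)} = 2 X \left(-4 + X\right)$ ($a{\left(X \right)} = \left(-4 + X\right) 2 X = 2 X \left(-4 + X\right)$)
$u{\left(q \right)} = \frac{29}{2} + q$ ($u{\left(q \right)} = \left(6 + \left(q + 4\right)\right) + \frac{9}{2} = \left(6 + \left(4 + q\right)\right) + \frac{9}{2} = \left(10 + q\right) + \frac{9}{2} = \frac{29}{2} + q$)
$- 72 u{\left(a{\left(-5 \right)} \right)} + 40 = - 72 \left(\frac{29}{2} + 2 \left(-5\right) \left(-4 - 5\right)\right) + 40 = - 72 \left(\frac{29}{2} + 2 \left(-5\right) \left(-9\right)\right) + 40 = - 72 \left(\frac{29}{2} + 90\right) + 40 = \left(-72\right) \frac{209}{2} + 40 = -7524 + 40 = -7484$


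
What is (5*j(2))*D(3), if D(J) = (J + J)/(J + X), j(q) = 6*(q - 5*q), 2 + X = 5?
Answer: -240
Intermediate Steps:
X = 3 (X = -2 + 5 = 3)
j(q) = -24*q (j(q) = 6*(-4*q) = -24*q)
D(J) = 2*J/(3 + J) (D(J) = (J + J)/(J + 3) = (2*J)/(3 + J) = 2*J/(3 + J))
(5*j(2))*D(3) = (5*(-24*2))*(2*3/(3 + 3)) = (5*(-48))*(2*3/6) = -480*3/6 = -240*1 = -240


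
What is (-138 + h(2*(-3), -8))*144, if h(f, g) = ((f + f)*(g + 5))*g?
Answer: -61344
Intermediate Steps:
h(f, g) = 2*f*g*(5 + g) (h(f, g) = ((2*f)*(5 + g))*g = (2*f*(5 + g))*g = 2*f*g*(5 + g))
(-138 + h(2*(-3), -8))*144 = (-138 + 2*(2*(-3))*(-8)*(5 - 8))*144 = (-138 + 2*(-6)*(-8)*(-3))*144 = (-138 - 288)*144 = -426*144 = -61344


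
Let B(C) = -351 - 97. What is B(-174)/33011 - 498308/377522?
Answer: -8309387622/6231189371 ≈ -1.3335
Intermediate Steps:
B(C) = -448
B(-174)/33011 - 498308/377522 = -448/33011 - 498308/377522 = -448*1/33011 - 498308*1/377522 = -448/33011 - 249154/188761 = -8309387622/6231189371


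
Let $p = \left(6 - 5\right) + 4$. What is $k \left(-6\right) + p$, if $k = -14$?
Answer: $89$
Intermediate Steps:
$p = 5$ ($p = 1 + 4 = 5$)
$k \left(-6\right) + p = \left(-14\right) \left(-6\right) + 5 = 84 + 5 = 89$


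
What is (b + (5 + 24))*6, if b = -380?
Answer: -2106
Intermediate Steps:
(b + (5 + 24))*6 = (-380 + (5 + 24))*6 = (-380 + 29)*6 = -351*6 = -2106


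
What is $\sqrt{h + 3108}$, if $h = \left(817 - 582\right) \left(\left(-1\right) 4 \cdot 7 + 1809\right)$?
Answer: $\sqrt{421643} \approx 649.34$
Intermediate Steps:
$h = 418535$ ($h = \left(817 - 582\right) \left(\left(-4\right) 7 + 1809\right) = \left(817 - 582\right) \left(-28 + 1809\right) = 235 \cdot 1781 = 418535$)
$\sqrt{h + 3108} = \sqrt{418535 + 3108} = \sqrt{421643}$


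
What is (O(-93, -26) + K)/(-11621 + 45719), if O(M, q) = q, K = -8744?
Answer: -4385/17049 ≈ -0.25720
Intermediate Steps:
(O(-93, -26) + K)/(-11621 + 45719) = (-26 - 8744)/(-11621 + 45719) = -8770/34098 = -8770*1/34098 = -4385/17049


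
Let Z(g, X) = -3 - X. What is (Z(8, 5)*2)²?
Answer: 256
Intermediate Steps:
(Z(8, 5)*2)² = ((-3 - 1*5)*2)² = ((-3 - 5)*2)² = (-8*2)² = (-16)² = 256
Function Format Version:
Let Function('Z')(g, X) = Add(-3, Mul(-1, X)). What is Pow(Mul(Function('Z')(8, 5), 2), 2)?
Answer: 256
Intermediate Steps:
Pow(Mul(Function('Z')(8, 5), 2), 2) = Pow(Mul(Add(-3, Mul(-1, 5)), 2), 2) = Pow(Mul(Add(-3, -5), 2), 2) = Pow(Mul(-8, 2), 2) = Pow(-16, 2) = 256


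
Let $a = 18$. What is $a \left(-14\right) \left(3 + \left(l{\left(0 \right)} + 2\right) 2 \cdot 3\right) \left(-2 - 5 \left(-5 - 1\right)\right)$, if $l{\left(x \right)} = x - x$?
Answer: $-105840$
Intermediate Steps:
$l{\left(x \right)} = 0$
$a \left(-14\right) \left(3 + \left(l{\left(0 \right)} + 2\right) 2 \cdot 3\right) \left(-2 - 5 \left(-5 - 1\right)\right) = 18 \left(-14\right) \left(3 + \left(0 + 2\right) 2 \cdot 3\right) \left(-2 - 5 \left(-5 - 1\right)\right) = - 252 \left(3 + 2 \cdot 6\right) \left(-2 - -30\right) = - 252 \left(3 + 12\right) \left(-2 + 30\right) = - 252 \cdot 15 \cdot 28 = \left(-252\right) 420 = -105840$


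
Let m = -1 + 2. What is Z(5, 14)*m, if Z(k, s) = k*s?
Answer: 70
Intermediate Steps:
m = 1
Z(5, 14)*m = (5*14)*1 = 70*1 = 70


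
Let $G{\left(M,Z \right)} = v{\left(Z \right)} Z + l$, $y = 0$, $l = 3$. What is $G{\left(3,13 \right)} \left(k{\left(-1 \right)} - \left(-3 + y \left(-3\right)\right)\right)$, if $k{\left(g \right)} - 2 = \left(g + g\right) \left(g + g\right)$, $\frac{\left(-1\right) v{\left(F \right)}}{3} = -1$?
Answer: $378$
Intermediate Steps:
$v{\left(F \right)} = 3$ ($v{\left(F \right)} = \left(-3\right) \left(-1\right) = 3$)
$k{\left(g \right)} = 2 + 4 g^{2}$ ($k{\left(g \right)} = 2 + \left(g + g\right) \left(g + g\right) = 2 + 2 g 2 g = 2 + 4 g^{2}$)
$G{\left(M,Z \right)} = 3 + 3 Z$ ($G{\left(M,Z \right)} = 3 Z + 3 = 3 + 3 Z$)
$G{\left(3,13 \right)} \left(k{\left(-1 \right)} - \left(-3 + y \left(-3\right)\right)\right) = \left(3 + 3 \cdot 13\right) \left(\left(2 + 4 \left(-1\right)^{2}\right) - \left(-3 + 0 \left(-3\right)\right)\right) = \left(3 + 39\right) \left(\left(2 + 4 \cdot 1\right) - \left(-3 + 0\right)\right) = 42 \left(\left(2 + 4\right) - -3\right) = 42 \left(6 + 3\right) = 42 \cdot 9 = 378$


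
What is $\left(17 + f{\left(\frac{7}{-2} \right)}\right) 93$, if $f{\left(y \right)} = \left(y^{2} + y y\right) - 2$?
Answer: $\frac{7347}{2} \approx 3673.5$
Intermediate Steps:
$f{\left(y \right)} = -2 + 2 y^{2}$ ($f{\left(y \right)} = \left(y^{2} + y^{2}\right) - 2 = 2 y^{2} - 2 = -2 + 2 y^{2}$)
$\left(17 + f{\left(\frac{7}{-2} \right)}\right) 93 = \left(17 - \left(2 - 2 \left(\frac{7}{-2}\right)^{2}\right)\right) 93 = \left(17 - \left(2 - 2 \left(7 \left(- \frac{1}{2}\right)\right)^{2}\right)\right) 93 = \left(17 - \left(2 - 2 \left(- \frac{7}{2}\right)^{2}\right)\right) 93 = \left(17 + \left(-2 + 2 \cdot \frac{49}{4}\right)\right) 93 = \left(17 + \left(-2 + \frac{49}{2}\right)\right) 93 = \left(17 + \frac{45}{2}\right) 93 = \frac{79}{2} \cdot 93 = \frac{7347}{2}$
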